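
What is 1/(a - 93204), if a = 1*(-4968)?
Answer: -1/98172 ≈ -1.0186e-5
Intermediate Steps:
a = -4968
1/(a - 93204) = 1/(-4968 - 93204) = 1/(-98172) = -1/98172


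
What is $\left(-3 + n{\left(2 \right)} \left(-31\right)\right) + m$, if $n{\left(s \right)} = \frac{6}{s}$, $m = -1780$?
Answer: $-1876$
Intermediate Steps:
$\left(-3 + n{\left(2 \right)} \left(-31\right)\right) + m = \left(-3 + \frac{6}{2} \left(-31\right)\right) - 1780 = \left(-3 + 6 \cdot \frac{1}{2} \left(-31\right)\right) - 1780 = \left(-3 + 3 \left(-31\right)\right) - 1780 = \left(-3 - 93\right) - 1780 = -96 - 1780 = -1876$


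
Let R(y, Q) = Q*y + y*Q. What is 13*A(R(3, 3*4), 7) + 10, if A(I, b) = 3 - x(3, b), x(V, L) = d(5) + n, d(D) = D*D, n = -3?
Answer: -237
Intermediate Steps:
d(D) = D**2
R(y, Q) = 2*Q*y (R(y, Q) = Q*y + Q*y = 2*Q*y)
x(V, L) = 22 (x(V, L) = 5**2 - 3 = 25 - 3 = 22)
A(I, b) = -19 (A(I, b) = 3 - 1*22 = 3 - 22 = -19)
13*A(R(3, 3*4), 7) + 10 = 13*(-19) + 10 = -247 + 10 = -237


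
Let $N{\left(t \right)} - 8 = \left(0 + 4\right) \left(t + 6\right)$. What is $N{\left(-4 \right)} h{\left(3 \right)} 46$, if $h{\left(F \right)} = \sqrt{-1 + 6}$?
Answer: $736 \sqrt{5} \approx 1645.7$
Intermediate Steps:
$N{\left(t \right)} = 32 + 4 t$ ($N{\left(t \right)} = 8 + \left(0 + 4\right) \left(t + 6\right) = 8 + 4 \left(6 + t\right) = 8 + \left(24 + 4 t\right) = 32 + 4 t$)
$h{\left(F \right)} = \sqrt{5}$
$N{\left(-4 \right)} h{\left(3 \right)} 46 = \left(32 + 4 \left(-4\right)\right) \sqrt{5} \cdot 46 = \left(32 - 16\right) \sqrt{5} \cdot 46 = 16 \sqrt{5} \cdot 46 = 736 \sqrt{5}$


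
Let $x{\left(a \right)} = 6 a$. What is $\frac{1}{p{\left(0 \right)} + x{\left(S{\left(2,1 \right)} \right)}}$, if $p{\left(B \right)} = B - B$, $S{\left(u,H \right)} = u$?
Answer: $\frac{1}{12} \approx 0.083333$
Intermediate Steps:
$p{\left(B \right)} = 0$
$\frac{1}{p{\left(0 \right)} + x{\left(S{\left(2,1 \right)} \right)}} = \frac{1}{0 + 6 \cdot 2} = \frac{1}{0 + 12} = \frac{1}{12}$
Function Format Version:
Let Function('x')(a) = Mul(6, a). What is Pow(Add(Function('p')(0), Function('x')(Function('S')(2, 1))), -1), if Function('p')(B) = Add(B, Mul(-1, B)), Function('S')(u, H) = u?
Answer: Rational(1, 12) ≈ 0.083333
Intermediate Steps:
Function('p')(B) = 0
Pow(Add(Function('p')(0), Function('x')(Function('S')(2, 1))), -1) = Pow(Add(0, Mul(6, 2)), -1) = Pow(Add(0, 12), -1) = Pow(12, -1) = Rational(1, 12)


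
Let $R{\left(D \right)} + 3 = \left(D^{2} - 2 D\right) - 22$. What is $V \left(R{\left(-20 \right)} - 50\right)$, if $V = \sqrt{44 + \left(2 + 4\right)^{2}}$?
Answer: $1460 \sqrt{5} \approx 3264.7$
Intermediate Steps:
$V = 4 \sqrt{5}$ ($V = \sqrt{44 + 6^{2}} = \sqrt{44 + 36} = \sqrt{80} = 4 \sqrt{5} \approx 8.9443$)
$R{\left(D \right)} = -25 + D^{2} - 2 D$ ($R{\left(D \right)} = -3 - \left(22 - D^{2} + 2 D\right) = -25 + D^{2} - 2 D$)
$V \left(R{\left(-20 \right)} - 50\right) = 4 \sqrt{5} \left(\left(-25 + \left(-20\right)^{2} - -40\right) - 50\right) = 4 \sqrt{5} \left(\left(-25 + 400 + 40\right) - 50\right) = 4 \sqrt{5} \left(415 - 50\right) = 4 \sqrt{5} \cdot 365 = 1460 \sqrt{5}$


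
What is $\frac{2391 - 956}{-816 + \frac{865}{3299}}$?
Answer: $- \frac{4734065}{2691119} \approx -1.7591$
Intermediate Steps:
$\frac{2391 - 956}{-816 + \frac{865}{3299}} = \frac{1435}{-816 + 865 \cdot \frac{1}{3299}} = \frac{1435}{-816 + \frac{865}{3299}} = \frac{1435}{- \frac{2691119}{3299}} = 1435 \left(- \frac{3299}{2691119}\right) = - \frac{4734065}{2691119}$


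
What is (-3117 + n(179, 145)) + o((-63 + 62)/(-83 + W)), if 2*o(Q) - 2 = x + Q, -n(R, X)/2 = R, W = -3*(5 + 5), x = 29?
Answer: -390923/113 ≈ -3459.5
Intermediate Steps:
W = -30 (W = -3*10 = -30)
n(R, X) = -2*R
o(Q) = 31/2 + Q/2 (o(Q) = 1 + (29 + Q)/2 = 1 + (29/2 + Q/2) = 31/2 + Q/2)
(-3117 + n(179, 145)) + o((-63 + 62)/(-83 + W)) = (-3117 - 2*179) + (31/2 + ((-63 + 62)/(-83 - 30))/2) = (-3117 - 358) + (31/2 + (-1/(-113))/2) = -3475 + (31/2 + (-1*(-1/113))/2) = -3475 + (31/2 + (½)*(1/113)) = -3475 + (31/2 + 1/226) = -3475 + 1752/113 = -390923/113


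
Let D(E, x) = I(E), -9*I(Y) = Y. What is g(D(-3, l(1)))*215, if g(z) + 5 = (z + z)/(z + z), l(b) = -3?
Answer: -860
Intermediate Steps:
I(Y) = -Y/9
D(E, x) = -E/9
g(z) = -4 (g(z) = -5 + (z + z)/(z + z) = -5 + (2*z)/((2*z)) = -5 + (2*z)*(1/(2*z)) = -5 + 1 = -4)
g(D(-3, l(1)))*215 = -4*215 = -860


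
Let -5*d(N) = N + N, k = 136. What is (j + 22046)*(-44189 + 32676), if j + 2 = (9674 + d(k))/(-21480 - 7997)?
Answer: -37404664471946/147385 ≈ -2.5379e+8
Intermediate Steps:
d(N) = -2*N/5 (d(N) = -(N + N)/5 = -2*N/5)
j = -342868/147385 (j = -2 + (9674 - 2/5*136)/(-21480 - 7997) = -2 + (9674 - 272/5)/(-29477) = -2 + (48098/5)*(-1/29477) = -2 - 48098/147385 = -342868/147385 ≈ -2.3263)
(j + 22046)*(-44189 + 32676) = (-342868/147385 + 22046)*(-44189 + 32676) = (3248906842/147385)*(-11513) = -37404664471946/147385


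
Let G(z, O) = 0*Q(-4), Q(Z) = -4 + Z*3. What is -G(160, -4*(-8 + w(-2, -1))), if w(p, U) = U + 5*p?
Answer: 0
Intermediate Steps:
Q(Z) = -4 + 3*Z
G(z, O) = 0 (G(z, O) = 0*(-4 + 3*(-4)) = 0*(-4 - 12) = 0*(-16) = 0)
-G(160, -4*(-8 + w(-2, -1))) = -1*0 = 0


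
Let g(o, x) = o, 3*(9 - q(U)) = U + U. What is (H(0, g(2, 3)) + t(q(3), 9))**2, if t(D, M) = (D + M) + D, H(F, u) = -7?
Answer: 256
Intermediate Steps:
q(U) = 9 - 2*U/3 (q(U) = 9 - (U + U)/3 = 9 - 2*U/3)
t(D, M) = M + 2*D
(H(0, g(2, 3)) + t(q(3), 9))**2 = (-7 + (9 + 2*(9 - 2/3*3)))**2 = (-7 + (9 + 2*(9 - 2)))**2 = (-7 + (9 + 2*7))**2 = (-7 + (9 + 14))**2 = (-7 + 23)**2 = 16**2 = 256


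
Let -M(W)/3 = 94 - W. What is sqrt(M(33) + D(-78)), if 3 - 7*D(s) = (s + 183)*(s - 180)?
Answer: 6*sqrt(5019)/7 ≈ 60.724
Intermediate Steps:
M(W) = -282 + 3*W (M(W) = -3*(94 - W) = -282 + 3*W)
D(s) = 3/7 - (-180 + s)*(183 + s)/7 (D(s) = 3/7 - (s + 183)*(s - 180)/7 = 3/7 - (183 + s)*(-180 + s)/7 = 3/7 - (-180 + s)*(183 + s)/7)
sqrt(M(33) + D(-78)) = sqrt((-282 + 3*33) + (32943/7 - 3/7*(-78) - 1/7*(-78)**2)) = sqrt((-282 + 99) + (32943/7 + 234/7 - 1/7*6084)) = sqrt(-183 + (32943/7 + 234/7 - 6084/7)) = sqrt(-183 + 27093/7) = sqrt(25812/7) = 6*sqrt(5019)/7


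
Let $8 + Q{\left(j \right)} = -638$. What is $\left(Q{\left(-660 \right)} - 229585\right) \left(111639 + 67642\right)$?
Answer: $-41276043911$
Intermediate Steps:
$Q{\left(j \right)} = -646$ ($Q{\left(j \right)} = -8 - 638 = -646$)
$\left(Q{\left(-660 \right)} - 229585\right) \left(111639 + 67642\right) = \left(-646 - 229585\right) \left(111639 + 67642\right) = \left(-230231\right) 179281 = -41276043911$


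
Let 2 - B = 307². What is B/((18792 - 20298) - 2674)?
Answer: 94247/4180 ≈ 22.547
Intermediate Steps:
B = -94247 (B = 2 - 1*307² = 2 - 1*94249 = 2 - 94249 = -94247)
B/((18792 - 20298) - 2674) = -94247/((18792 - 20298) - 2674) = -94247/(-1506 - 2674) = -94247/(-4180) = -94247*(-1/4180) = 94247/4180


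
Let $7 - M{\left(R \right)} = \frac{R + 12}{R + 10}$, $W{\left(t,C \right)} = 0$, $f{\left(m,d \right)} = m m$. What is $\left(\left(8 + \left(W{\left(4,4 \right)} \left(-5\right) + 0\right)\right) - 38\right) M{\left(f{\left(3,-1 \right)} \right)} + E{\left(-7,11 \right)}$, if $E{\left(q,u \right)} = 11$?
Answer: $- \frac{3151}{19} \approx -165.84$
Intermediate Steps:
$f{\left(m,d \right)} = m^{2}$
$M{\left(R \right)} = 7 - \frac{12 + R}{10 + R}$ ($M{\left(R \right)} = 7 - \frac{R + 12}{R + 10} = 7 - \frac{12 + R}{10 + R}$)
$\left(\left(8 + \left(W{\left(4,4 \right)} \left(-5\right) + 0\right)\right) - 38\right) M{\left(f{\left(3,-1 \right)} \right)} + E{\left(-7,11 \right)} = \left(\left(8 + \left(0 \left(-5\right) + 0\right)\right) - 38\right) \frac{2 \left(29 + 3 \cdot 3^{2}\right)}{10 + 3^{2}} + 11 = \left(\left(8 + \left(0 + 0\right)\right) - 38\right) \frac{2 \left(29 + 3 \cdot 9\right)}{10 + 9} + 11 = \left(\left(8 + 0\right) - 38\right) \frac{2 \left(29 + 27\right)}{19} + 11 = \left(8 - 38\right) 2 \cdot \frac{1}{19} \cdot 56 + 11 = \left(-30\right) \frac{112}{19} + 11 = - \frac{3360}{19} + 11 = - \frac{3151}{19}$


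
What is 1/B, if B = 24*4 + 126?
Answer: 1/222 ≈ 0.0045045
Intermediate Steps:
B = 222 (B = 96 + 126 = 222)
1/B = 1/222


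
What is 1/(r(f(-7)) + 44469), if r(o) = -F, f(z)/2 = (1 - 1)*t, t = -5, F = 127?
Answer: 1/44342 ≈ 2.2552e-5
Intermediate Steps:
f(z) = 0 (f(z) = 2*((1 - 1)*(-5)) = 2*(0*(-5)) = 2*0 = 0)
r(o) = -127 (r(o) = -1*127 = -127)
1/(r(f(-7)) + 44469) = 1/(-127 + 44469) = 1/44342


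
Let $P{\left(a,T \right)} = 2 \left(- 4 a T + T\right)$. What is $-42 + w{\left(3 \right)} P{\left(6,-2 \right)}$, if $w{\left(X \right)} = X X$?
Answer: $786$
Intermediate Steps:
$w{\left(X \right)} = X^{2}$
$P{\left(a,T \right)} = 2 T - 8 T a$ ($P{\left(a,T \right)} = 2 \left(- 4 T a + T\right) = 2 \left(T - 4 T a\right) = 2 T - 8 T a$)
$-42 + w{\left(3 \right)} P{\left(6,-2 \right)} = -42 + 3^{2} \cdot 2 \left(-2\right) \left(1 - 24\right) = -42 + 9 \cdot 2 \left(-2\right) \left(1 - 24\right) = -42 + 9 \cdot 2 \left(-2\right) \left(-23\right) = -42 + 9 \cdot 92 = -42 + 828 = 786$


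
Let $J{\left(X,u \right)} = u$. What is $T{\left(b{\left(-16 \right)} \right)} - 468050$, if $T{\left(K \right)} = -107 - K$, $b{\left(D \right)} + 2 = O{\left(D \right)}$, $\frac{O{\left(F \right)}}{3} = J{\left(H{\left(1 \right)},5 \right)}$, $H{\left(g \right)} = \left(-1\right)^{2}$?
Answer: $-468170$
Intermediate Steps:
$H{\left(g \right)} = 1$
$O{\left(F \right)} = 15$ ($O{\left(F \right)} = 3 \cdot 5 = 15$)
$b{\left(D \right)} = 13$ ($b{\left(D \right)} = -2 + 15 = 13$)
$T{\left(b{\left(-16 \right)} \right)} - 468050 = \left(-107 - 13\right) - 468050 = -120 - 468050 = -468170$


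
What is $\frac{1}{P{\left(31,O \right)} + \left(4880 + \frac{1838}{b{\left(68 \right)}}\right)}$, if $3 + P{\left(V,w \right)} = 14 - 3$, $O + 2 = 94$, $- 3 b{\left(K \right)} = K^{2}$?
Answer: $\frac{2312}{11298299} \approx 0.00020463$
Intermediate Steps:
$b{\left(K \right)} = - \frac{K^{2}}{3}$
$O = 92$ ($O = -2 + 94 = 92$)
$P{\left(V,w \right)} = 8$ ($P{\left(V,w \right)} = -3 + \left(14 - 3\right) = -3 + 11 = 8$)
$\frac{1}{P{\left(31,O \right)} + \left(4880 + \frac{1838}{b{\left(68 \right)}}\right)} = \frac{1}{8 + \left(4880 + \frac{1838}{\left(- \frac{1}{3}\right) 68^{2}}\right)} = \frac{1}{8 + \left(4880 + \frac{1838}{\left(- \frac{1}{3}\right) 4624}\right)} = \frac{1}{8 + \left(4880 + \frac{1838}{- \frac{4624}{3}}\right)} = \frac{1}{8 + \left(4880 + 1838 \left(- \frac{3}{4624}\right)\right)} = \frac{1}{8 + \left(4880 - \frac{2757}{2312}\right)} = \frac{1}{8 + \frac{11279803}{2312}} = \frac{1}{\frac{11298299}{2312}} = \frac{2312}{11298299}$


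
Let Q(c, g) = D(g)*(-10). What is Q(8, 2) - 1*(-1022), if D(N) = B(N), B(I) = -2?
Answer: 1042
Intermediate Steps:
D(N) = -2
Q(c, g) = 20 (Q(c, g) = -2*(-10) = 20)
Q(8, 2) - 1*(-1022) = 20 - 1*(-1022) = 20 + 1022 = 1042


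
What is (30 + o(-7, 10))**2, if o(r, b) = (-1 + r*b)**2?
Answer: 25715041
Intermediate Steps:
o(r, b) = (-1 + b*r)**2
(30 + o(-7, 10))**2 = (30 + (-1 + 10*(-7))**2)**2 = (30 + (-1 - 70)**2)**2 = (30 + (-71)**2)**2 = (30 + 5041)**2 = 5071**2 = 25715041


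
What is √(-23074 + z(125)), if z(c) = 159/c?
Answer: 7*I*√294295/25 ≈ 151.9*I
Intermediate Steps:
√(-23074 + z(125)) = √(-23074 + 159/125) = √(-2884091/125) = 7*I*√294295/25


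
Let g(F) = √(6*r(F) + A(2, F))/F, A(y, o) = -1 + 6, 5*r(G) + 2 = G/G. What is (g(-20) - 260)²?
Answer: (26000 + √95)²/10000 ≈ 67651.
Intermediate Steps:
r(G) = -⅕ (r(G) = -⅖ + (G/G)/5 = -⅖ + (⅕)*1 = -⅖ + ⅕ = -⅕)
A(y, o) = 5
g(F) = √95/(5*F) (g(F) = √(6*(-⅕) + 5)/F = √(-6/5 + 5)/F = √(19/5)/F = (√95/5)/F = √95/(5*F))
(g(-20) - 260)² = ((⅕)*√95/(-20) - 260)² = ((⅕)*√95*(-1/20) - 260)² = (-√95/100 - 260)² = (-260 - √95/100)²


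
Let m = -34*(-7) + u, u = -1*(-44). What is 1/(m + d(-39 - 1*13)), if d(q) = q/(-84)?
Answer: 21/5935 ≈ 0.0035383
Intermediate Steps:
d(q) = -q/84 (d(q) = q*(-1/84) = -q/84)
u = 44
m = 282 (m = -34*(-7) + 44 = 238 + 44 = 282)
1/(m + d(-39 - 1*13)) = 1/(282 - (-39 - 1*13)/84) = 1/(282 - (-39 - 13)/84) = 1/(282 - 1/84*(-52)) = 1/(282 + 13/21) = 1/(5935/21) = 21/5935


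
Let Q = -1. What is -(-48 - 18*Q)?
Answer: 30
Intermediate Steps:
-(-48 - 18*Q) = -(-48 - 18*(-1)) = -(-48 + 18) = -1*(-30) = 30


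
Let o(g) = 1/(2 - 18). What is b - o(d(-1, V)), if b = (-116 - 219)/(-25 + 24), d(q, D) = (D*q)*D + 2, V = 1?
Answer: 5361/16 ≈ 335.06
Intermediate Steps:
d(q, D) = 2 + q*D² (d(q, D) = q*D² + 2 = 2 + q*D²)
b = 335 (b = -335/(-1) = -335*(-1) = 335)
o(g) = -1/16 (o(g) = 1/(-16) = -1/16)
b - o(d(-1, V)) = 335 - 1*(-1/16) = 335 + 1/16 = 5361/16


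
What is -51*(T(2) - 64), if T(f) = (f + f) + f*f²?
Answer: 2652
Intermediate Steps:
T(f) = f³ + 2*f (T(f) = 2*f + f³ = f³ + 2*f)
-51*(T(2) - 64) = -51*(2*(2 + 2²) - 64) = -51*(2*(2 + 4) - 64) = -51*(2*6 - 64) = -51*(12 - 64) = -51*(-52) = 2652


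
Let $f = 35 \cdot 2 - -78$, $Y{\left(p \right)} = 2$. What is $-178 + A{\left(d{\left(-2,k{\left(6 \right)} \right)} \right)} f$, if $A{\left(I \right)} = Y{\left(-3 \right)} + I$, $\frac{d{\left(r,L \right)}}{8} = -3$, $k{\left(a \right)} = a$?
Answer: $-3434$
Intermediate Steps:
$f = 148$ ($f = 70 + 78 = 148$)
$d{\left(r,L \right)} = -24$ ($d{\left(r,L \right)} = 8 \left(-3\right) = -24$)
$A{\left(I \right)} = 2 + I$
$-178 + A{\left(d{\left(-2,k{\left(6 \right)} \right)} \right)} f = -178 + \left(2 - 24\right) 148 = -178 - 3256 = -3434$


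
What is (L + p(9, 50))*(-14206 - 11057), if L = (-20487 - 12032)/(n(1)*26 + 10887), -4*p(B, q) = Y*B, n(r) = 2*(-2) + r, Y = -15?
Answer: -3730893173/4804 ≈ -7.7662e+5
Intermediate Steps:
n(r) = -4 + r
p(B, q) = 15*B/4 (p(B, q) = -(-15)*B/4 = 15*B/4)
L = -32519/10809 (L = (-20487 - 12032)/((-4 + 1)*26 + 10887) = -32519/(-3*26 + 10887) = -32519/(-78 + 10887) = -32519/10809 ≈ -3.0085)
(L + p(9, 50))*(-14206 - 11057) = (-32519/10809 + (15/4)*9)*(-14206 - 11057) = (-32519/10809 + 135/4)*(-25263) = (1329139/43236)*(-25263) = -3730893173/4804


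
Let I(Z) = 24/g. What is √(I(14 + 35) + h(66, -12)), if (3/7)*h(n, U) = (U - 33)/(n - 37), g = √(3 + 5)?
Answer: √(-3045 + 5046*√2)/29 ≈ 2.2056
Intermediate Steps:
g = 2*√2 (g = √8 = 2*√2 ≈ 2.8284)
I(Z) = 6*√2 (I(Z) = 24/((2*√2)) = 24*(√2/4) = 6*√2)
h(n, U) = 7*(-33 + U)/(3*(-37 + n)) (h(n, U) = 7*((U - 33)/(n - 37))/3 = 7*((-33 + U)/(-37 + n))/3 = 7*(-33 + U)/(3*(-37 + n)))
√(I(14 + 35) + h(66, -12)) = √(6*√2 + 7*(-33 - 12)/(3*(-37 + 66))) = √(6*√2 + (7/3)*(-45)/29) = √(6*√2 + (7/3)*(1/29)*(-45)) = √(6*√2 - 105/29) = √(-105/29 + 6*√2)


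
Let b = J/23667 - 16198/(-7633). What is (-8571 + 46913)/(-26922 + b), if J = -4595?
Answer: -6926490390162/4863116696111 ≈ -1.4243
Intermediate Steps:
b = 348284431/180650211 (b = -4595/23667 - 16198/(-7633) = -4595*1/23667 - 16198*(-1/7633) = -4595/23667 + 16198/7633 = 348284431/180650211 ≈ 1.9279)
(-8571 + 46913)/(-26922 + b) = (-8571 + 46913)/(-26922 + 348284431/180650211) = 38342/(-4863116696111/180650211) = 38342*(-180650211/4863116696111) = -6926490390162/4863116696111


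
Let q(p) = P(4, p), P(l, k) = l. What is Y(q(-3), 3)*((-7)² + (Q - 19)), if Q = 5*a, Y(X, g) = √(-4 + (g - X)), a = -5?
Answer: 5*I*√5 ≈ 11.18*I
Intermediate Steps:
q(p) = 4
Y(X, g) = √(-4 + g - X)
Q = -25 (Q = 5*(-5) = -25)
Y(q(-3), 3)*((-7)² + (Q - 19)) = √(-4 + 3 - 1*4)*((-7)² + (-25 - 19)) = √(-4 + 3 - 4)*(49 - 44) = √(-5)*5 = (I*√5)*5 = 5*I*√5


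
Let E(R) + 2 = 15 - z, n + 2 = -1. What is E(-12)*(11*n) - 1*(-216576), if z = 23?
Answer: 216906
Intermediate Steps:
n = -3 (n = -2 - 1 = -3)
E(R) = -10 (E(R) = -2 + (15 - 1*23) = -2 + (15 - 23) = -2 - 8 = -10)
E(-12)*(11*n) - 1*(-216576) = -110*(-3) - 1*(-216576) = -10*(-33) + 216576 = 330 + 216576 = 216906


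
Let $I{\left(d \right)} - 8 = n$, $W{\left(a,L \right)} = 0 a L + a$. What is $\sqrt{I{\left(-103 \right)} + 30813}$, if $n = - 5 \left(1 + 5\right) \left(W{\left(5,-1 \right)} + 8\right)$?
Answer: $\sqrt{30431} \approx 174.44$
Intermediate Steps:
$W{\left(a,L \right)} = a$ ($W{\left(a,L \right)} = 0 L + a = 0 + a = a$)
$n = -390$ ($n = - 5 \left(1 + 5\right) \left(5 + 8\right) = \left(-5\right) 6 \cdot 13 = \left(-30\right) 13 = -390$)
$I{\left(d \right)} = -382$ ($I{\left(d \right)} = 8 - 390 = -382$)
$\sqrt{I{\left(-103 \right)} + 30813} = \sqrt{-382 + 30813} = \sqrt{30431}$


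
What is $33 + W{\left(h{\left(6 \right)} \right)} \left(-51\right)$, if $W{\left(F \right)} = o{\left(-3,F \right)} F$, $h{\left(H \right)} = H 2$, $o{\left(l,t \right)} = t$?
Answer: $-7311$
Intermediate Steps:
$h{\left(H \right)} = 2 H$
$W{\left(F \right)} = F^{2}$ ($W{\left(F \right)} = F F = F^{2}$)
$33 + W{\left(h{\left(6 \right)} \right)} \left(-51\right) = 33 + \left(2 \cdot 6\right)^{2} \left(-51\right) = 33 + 12^{2} \left(-51\right) = 33 + 144 \left(-51\right) = 33 - 7344 = -7311$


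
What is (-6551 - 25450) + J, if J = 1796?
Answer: -30205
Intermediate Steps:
(-6551 - 25450) + J = (-6551 - 25450) + 1796 = -32001 + 1796 = -30205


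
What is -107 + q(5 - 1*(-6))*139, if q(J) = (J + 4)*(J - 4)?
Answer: 14488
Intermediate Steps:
q(J) = (-4 + J)*(4 + J) (q(J) = (4 + J)*(-4 + J) = (-4 + J)*(4 + J))
-107 + q(5 - 1*(-6))*139 = -107 + (-16 + (5 - 1*(-6))²)*139 = -107 + (-16 + (5 + 6)²)*139 = -107 + (-16 + 11²)*139 = -107 + (-16 + 121)*139 = -107 + 105*139 = -107 + 14595 = 14488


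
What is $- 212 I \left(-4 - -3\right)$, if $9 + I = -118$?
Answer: $-26924$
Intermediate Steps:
$I = -127$ ($I = -9 - 118 = -127$)
$- 212 I \left(-4 - -3\right) = \left(-212\right) \left(-127\right) \left(-4 - -3\right) = 26924 \left(-4 + 3\right) = 26924 \left(-1\right) = -26924$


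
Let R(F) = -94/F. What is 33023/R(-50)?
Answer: 825575/47 ≈ 17565.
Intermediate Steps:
33023/R(-50) = 33023/((-94/(-50))) = 33023/((-94*(-1/50))) = 33023/(47/25) = 33023*(25/47) = 825575/47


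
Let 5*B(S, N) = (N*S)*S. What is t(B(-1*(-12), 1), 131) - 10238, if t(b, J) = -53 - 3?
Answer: -10294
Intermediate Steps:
B(S, N) = N*S**2/5 (B(S, N) = ((N*S)*S)/5 = (N*S**2)/5 = N*S**2/5)
t(b, J) = -56
t(B(-1*(-12), 1), 131) - 10238 = -56 - 10238 = -10294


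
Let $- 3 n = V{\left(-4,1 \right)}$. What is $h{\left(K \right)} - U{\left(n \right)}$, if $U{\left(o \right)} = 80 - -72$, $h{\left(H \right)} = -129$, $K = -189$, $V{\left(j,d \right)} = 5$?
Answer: $-281$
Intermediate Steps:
$n = - \frac{5}{3}$ ($n = \left(- \frac{1}{3}\right) 5 = - \frac{5}{3} \approx -1.6667$)
$U{\left(o \right)} = 152$ ($U{\left(o \right)} = 80 + 72 = 152$)
$h{\left(K \right)} - U{\left(n \right)} = -129 - 152 = -281$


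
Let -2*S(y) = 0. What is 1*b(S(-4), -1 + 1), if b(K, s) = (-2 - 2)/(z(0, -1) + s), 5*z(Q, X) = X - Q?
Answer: 20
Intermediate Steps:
z(Q, X) = -Q/5 + X/5 (z(Q, X) = (X - Q)/5 = -Q/5 + X/5)
S(y) = 0 (S(y) = -½*0 = 0)
b(K, s) = -4/(-⅕ + s) (b(K, s) = (-2 - 2)/((-⅕*0 + (⅕)*(-1)) + s) = -4/((0 - ⅕) + s) = -4/(-⅕ + s))
1*b(S(-4), -1 + 1) = 1*(-20/(-1 + 5*(-1 + 1))) = 1*(-20/(-1 + 5*0)) = 1*(-20/(-1 + 0)) = 1*(-20/(-1)) = 1*(-20*(-1)) = 1*20 = 20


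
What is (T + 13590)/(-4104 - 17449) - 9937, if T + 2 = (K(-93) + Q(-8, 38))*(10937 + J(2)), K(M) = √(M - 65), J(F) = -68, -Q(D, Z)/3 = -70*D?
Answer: -195925829/21553 - 10869*I*√158/21553 ≈ -9090.4 - 6.3389*I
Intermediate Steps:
Q(D, Z) = 210*D (Q(D, Z) = -(-210)*D = 210*D)
K(M) = √(-65 + M)
T = -18259922 + 10869*I*√158 (T = -2 + (√(-65 - 93) + 210*(-8))*(10937 - 68) = -2 + (√(-158) - 1680)*10869 = -2 + (I*√158 - 1680)*10869 = -2 + (-1680 + I*√158)*10869 = -2 + (-18259920 + 10869*I*√158) = -18259922 + 10869*I*√158 ≈ -1.826e+7 + 1.3662e+5*I)
(T + 13590)/(-4104 - 17449) - 9937 = ((-18259922 + 10869*I*√158) + 13590)/(-4104 - 17449) - 9937 = (-18246332 + 10869*I*√158)/(-21553) - 9937 = (-18246332 + 10869*I*√158)*(-1/21553) - 9937 = (18246332/21553 - 10869*I*√158/21553) - 9937 = -195925829/21553 - 10869*I*√158/21553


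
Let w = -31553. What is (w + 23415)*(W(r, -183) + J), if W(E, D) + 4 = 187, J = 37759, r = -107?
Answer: -308771996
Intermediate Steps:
W(E, D) = 183 (W(E, D) = -4 + 187 = 183)
(w + 23415)*(W(r, -183) + J) = (-31553 + 23415)*(183 + 37759) = -8138*37942 = -308771996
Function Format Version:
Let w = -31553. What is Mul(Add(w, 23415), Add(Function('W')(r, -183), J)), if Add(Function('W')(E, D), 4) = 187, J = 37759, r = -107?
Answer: -308771996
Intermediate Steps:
Function('W')(E, D) = 183 (Function('W')(E, D) = Add(-4, 187) = 183)
Mul(Add(w, 23415), Add(Function('W')(r, -183), J)) = Mul(Add(-31553, 23415), Add(183, 37759)) = Mul(-8138, 37942) = -308771996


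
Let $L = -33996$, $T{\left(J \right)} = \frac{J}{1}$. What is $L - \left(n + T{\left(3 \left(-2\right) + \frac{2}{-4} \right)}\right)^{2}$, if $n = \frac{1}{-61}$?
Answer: $- \frac{506628489}{14884} \approx -34038.0$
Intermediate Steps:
$T{\left(J \right)} = J$ ($T{\left(J \right)} = J 1 = J$)
$n = - \frac{1}{61} \approx -0.016393$
$L - \left(n + T{\left(3 \left(-2\right) + \frac{2}{-4} \right)}\right)^{2} = -33996 - \left(- \frac{1}{61} + \left(3 \left(-2\right) + \frac{2}{-4}\right)\right)^{2} = -33996 - \left(- \frac{1}{61} + \left(-6 + 2 \left(- \frac{1}{4}\right)\right)\right)^{2} = -33996 - \left(- \frac{1}{61} - \frac{13}{2}\right)^{2} = -33996 - \left(- \frac{795}{122}\right)^{2} = -33996 - \frac{632025}{14884} = - \frac{506628489}{14884}$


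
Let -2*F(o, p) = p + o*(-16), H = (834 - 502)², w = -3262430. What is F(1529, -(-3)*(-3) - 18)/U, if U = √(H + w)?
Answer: -24491*I*√3152206/6304412 ≈ -6.8971*I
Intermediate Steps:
H = 110224 (H = 332² = 110224)
F(o, p) = 8*o - p/2 (F(o, p) = -(p + o*(-16))/2 = -(p - 16*o)/2 = 8*o - p/2)
U = I*√3152206 (U = √(110224 - 3262430) = √(-3152206) = I*√3152206 ≈ 1775.4*I)
F(1529, -(-3)*(-3) - 18)/U = (8*1529 - (-(-3)*(-3) - 18)/2)/((I*√3152206)) = (12232 - (-1*9 - 18)/2)*(-I*√3152206/3152206) = (12232 - (-9 - 18)/2)*(-I*√3152206/3152206) = (12232 - ½*(-27))*(-I*√3152206/3152206) = (12232 + 27/2)*(-I*√3152206/3152206) = 24491*(-I*√3152206/3152206)/2 = -24491*I*√3152206/6304412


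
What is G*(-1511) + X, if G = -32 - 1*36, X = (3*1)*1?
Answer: 102751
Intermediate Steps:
X = 3 (X = 3*1 = 3)
G = -68 (G = -32 - 36 = -68)
G*(-1511) + X = -68*(-1511) + 3 = 102748 + 3 = 102751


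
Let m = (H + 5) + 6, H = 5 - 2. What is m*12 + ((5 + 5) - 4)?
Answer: 174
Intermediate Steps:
H = 3
m = 14 (m = (3 + 5) + 6 = 8 + 6 = 14)
m*12 + ((5 + 5) - 4) = 14*12 + ((5 + 5) - 4) = 168 + (10 - 4) = 168 + 6 = 174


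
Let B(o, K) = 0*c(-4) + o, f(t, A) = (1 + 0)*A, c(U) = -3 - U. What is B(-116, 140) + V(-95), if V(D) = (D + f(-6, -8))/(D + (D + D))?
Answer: -32957/285 ≈ -115.64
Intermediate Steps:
f(t, A) = A (f(t, A) = 1*A = A)
B(o, K) = o (B(o, K) = 0*(-3 - 1*(-4)) + o = 0*(-3 + 4) + o = 0*1 + o = 0 + o = o)
V(D) = (-8 + D)/(3*D) (V(D) = (D - 8)/(D + (D + D)) = (-8 + D)/(D + 2*D) = (-8 + D)/((3*D)) = (-8 + D)*(1/(3*D)) = (-8 + D)/(3*D))
B(-116, 140) + V(-95) = -116 + (⅓)*(-8 - 95)/(-95) = -116 + (⅓)*(-1/95)*(-103) = -116 + 103/285 = -32957/285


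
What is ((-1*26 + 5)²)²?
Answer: 194481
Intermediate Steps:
((-1*26 + 5)²)² = ((-26 + 5)²)² = ((-21)²)² = 441² = 194481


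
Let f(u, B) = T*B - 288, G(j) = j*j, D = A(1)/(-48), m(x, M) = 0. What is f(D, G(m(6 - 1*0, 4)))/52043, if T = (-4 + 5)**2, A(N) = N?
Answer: -288/52043 ≈ -0.0055339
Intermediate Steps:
T = 1 (T = 1**2 = 1)
D = -1/48 (D = 1/(-48) = 1*(-1/48) = -1/48 ≈ -0.020833)
G(j) = j**2
f(u, B) = -288 + B (f(u, B) = 1*B - 288 = B - 288 = -288 + B)
f(D, G(m(6 - 1*0, 4)))/52043 = (-288 + 0**2)/52043 = (-288 + 0)*(1/52043) = -288*1/52043 = -288/52043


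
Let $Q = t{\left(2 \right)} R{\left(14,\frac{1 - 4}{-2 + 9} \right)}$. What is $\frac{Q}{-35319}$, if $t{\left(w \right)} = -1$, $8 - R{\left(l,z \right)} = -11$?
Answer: $\frac{19}{35319} \approx 0.00053795$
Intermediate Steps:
$R{\left(l,z \right)} = 19$ ($R{\left(l,z \right)} = 8 - -11 = 8 + 11 = 19$)
$Q = -19$ ($Q = \left(-1\right) 19 = -19$)
$\frac{Q}{-35319} = - \frac{19}{-35319} = \left(-19\right) \left(- \frac{1}{35319}\right) = \frac{19}{35319}$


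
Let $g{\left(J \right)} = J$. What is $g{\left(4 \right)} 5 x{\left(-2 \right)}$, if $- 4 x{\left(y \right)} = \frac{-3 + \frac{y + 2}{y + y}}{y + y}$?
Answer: $- \frac{15}{4} \approx -3.75$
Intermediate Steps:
$x{\left(y \right)} = - \frac{-3 + \frac{2 + y}{2 y}}{8 y}$ ($x{\left(y \right)} = - \frac{\frac{1}{y + y} \left(-3 + \frac{y + 2}{y + y}\right)}{4} = - \frac{\frac{1}{2 y} \left(-3 + \frac{2 + y}{2 y}\right)}{4} = - \frac{\frac{1}{2} \frac{1}{y} \left(-3 + \frac{2 + y}{2 y}\right)}{4} = - \frac{-3 + \frac{2 + y}{2 y}}{8 y}$)
$g{\left(4 \right)} 5 x{\left(-2 \right)} = 4 \cdot 5 \frac{-2 + 5 \left(-2\right)}{16 \cdot 4} = 4 \cdot 5 \cdot \frac{1}{16} \cdot \frac{1}{4} \left(-2 - 10\right) = 4 \cdot 5 \cdot \frac{1}{16} \cdot \frac{1}{4} \left(-12\right) = 4 \cdot 5 \left(- \frac{3}{16}\right) = 4 \left(- \frac{15}{16}\right) = - \frac{15}{4}$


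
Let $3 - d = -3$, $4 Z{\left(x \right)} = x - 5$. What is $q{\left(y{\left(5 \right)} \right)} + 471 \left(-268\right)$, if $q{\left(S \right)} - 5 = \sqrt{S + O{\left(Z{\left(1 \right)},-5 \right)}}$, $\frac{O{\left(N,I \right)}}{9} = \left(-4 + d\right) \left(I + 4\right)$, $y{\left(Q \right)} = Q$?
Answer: $-126223 + i \sqrt{13} \approx -1.2622 \cdot 10^{5} + 3.6056 i$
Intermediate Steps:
$Z{\left(x \right)} = - \frac{5}{4} + \frac{x}{4}$ ($Z{\left(x \right)} = \frac{x - 5}{4} = \frac{-5 + x}{4} = - \frac{5}{4} + \frac{x}{4}$)
$d = 6$ ($d = 3 - -3 = 3 + 3 = 6$)
$O{\left(N,I \right)} = 72 + 18 I$ ($O{\left(N,I \right)} = 9 \left(-4 + 6\right) \left(I + 4\right) = 9 \cdot 2 \left(4 + I\right) = 9 \left(8 + 2 I\right) = 72 + 18 I$)
$q{\left(S \right)} = 5 + \sqrt{-18 + S}$ ($q{\left(S \right)} = 5 + \sqrt{S + \left(72 + 18 \left(-5\right)\right)} = 5 + \sqrt{S + \left(72 - 90\right)} = 5 + \sqrt{S - 18} = 5 + \sqrt{-18 + S}$)
$q{\left(y{\left(5 \right)} \right)} + 471 \left(-268\right) = \left(5 + \sqrt{-18 + 5}\right) + 471 \left(-268\right) = \left(5 + \sqrt{-13}\right) - 126228 = \left(5 + i \sqrt{13}\right) - 126228 = -126223 + i \sqrt{13}$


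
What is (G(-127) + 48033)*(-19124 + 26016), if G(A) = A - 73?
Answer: 329665036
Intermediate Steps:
G(A) = -73 + A
(G(-127) + 48033)*(-19124 + 26016) = ((-73 - 127) + 48033)*(-19124 + 26016) = (-200 + 48033)*6892 = 47833*6892 = 329665036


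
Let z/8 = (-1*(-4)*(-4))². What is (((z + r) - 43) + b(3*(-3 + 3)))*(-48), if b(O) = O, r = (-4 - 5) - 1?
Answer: -95760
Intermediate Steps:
r = -10 (r = -9 - 1 = -10)
z = 2048 (z = 8*(-1*(-4)*(-4))² = 8*(4*(-4))² = 8*(-16)² = 8*256 = 2048)
(((z + r) - 43) + b(3*(-3 + 3)))*(-48) = (((2048 - 10) - 43) + 3*(-3 + 3))*(-48) = ((2038 - 43) + 3*0)*(-48) = (1995 + 0)*(-48) = 1995*(-48) = -95760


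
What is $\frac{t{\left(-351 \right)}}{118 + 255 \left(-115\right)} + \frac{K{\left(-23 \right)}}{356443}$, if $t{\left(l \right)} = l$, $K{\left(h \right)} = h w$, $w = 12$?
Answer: $\frac{117050361}{10410630701} \approx 0.011243$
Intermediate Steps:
$K{\left(h \right)} = 12 h$ ($K{\left(h \right)} = h 12 = 12 h$)
$\frac{t{\left(-351 \right)}}{118 + 255 \left(-115\right)} + \frac{K{\left(-23 \right)}}{356443} = - \frac{351}{118 + 255 \left(-115\right)} + \frac{12 \left(-23\right)}{356443} = - \frac{351}{118 - 29325} - \frac{276}{356443} = - \frac{351}{-29207} - \frac{276}{356443} = \left(-351\right) \left(- \frac{1}{29207}\right) - \frac{276}{356443} = \frac{351}{29207} - \frac{276}{356443} = \frac{117050361}{10410630701}$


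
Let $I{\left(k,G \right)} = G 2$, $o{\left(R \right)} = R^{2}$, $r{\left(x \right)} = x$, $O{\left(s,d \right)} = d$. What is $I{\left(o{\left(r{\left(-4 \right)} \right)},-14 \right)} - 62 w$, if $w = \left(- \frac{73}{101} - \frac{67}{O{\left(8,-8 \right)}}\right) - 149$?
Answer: $\frac{3529167}{404} \approx 8735.6$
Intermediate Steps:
$I{\left(k,G \right)} = 2 G$
$w = - \frac{114209}{808}$ ($w = \left(- \frac{73}{101} - \frac{67}{-8}\right) - 149 = \left(\left(-73\right) \frac{1}{101} - - \frac{67}{8}\right) - 149 = \left(- \frac{73}{101} + \frac{67}{8}\right) - 149 = \frac{6183}{808} - 149 = - \frac{114209}{808} \approx -141.35$)
$I{\left(o{\left(r{\left(-4 \right)} \right)},-14 \right)} - 62 w = 2 \left(-14\right) - - \frac{3540479}{404} = -28 + \frac{3540479}{404} = \frac{3529167}{404}$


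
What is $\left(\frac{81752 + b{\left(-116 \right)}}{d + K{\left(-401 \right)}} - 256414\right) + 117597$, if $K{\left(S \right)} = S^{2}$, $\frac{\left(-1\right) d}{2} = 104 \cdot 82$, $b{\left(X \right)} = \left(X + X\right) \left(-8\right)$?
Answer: $- \frac{2850595151}{20535} \approx -1.3882 \cdot 10^{5}$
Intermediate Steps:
$b{\left(X \right)} = - 16 X$ ($b{\left(X \right)} = 2 X \left(-8\right) = - 16 X$)
$d = -17056$ ($d = - 2 \cdot 104 \cdot 82 = \left(-2\right) 8528 = -17056$)
$\left(\frac{81752 + b{\left(-116 \right)}}{d + K{\left(-401 \right)}} - 256414\right) + 117597 = \left(\frac{81752 - -1856}{-17056 + \left(-401\right)^{2}} - 256414\right) + 117597 = \left(\frac{81752 + 1856}{-17056 + 160801} - 256414\right) + 117597 = \left(\frac{83608}{143745} - 256414\right) + 117597 = \left(83608 \cdot \frac{1}{143745} - 256414\right) + 117597 = \left(\frac{11944}{20535} - 256414\right) + 117597 = - \frac{5265449546}{20535} + 117597 = - \frac{2850595151}{20535}$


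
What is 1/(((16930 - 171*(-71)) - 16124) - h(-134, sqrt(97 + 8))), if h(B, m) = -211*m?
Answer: 12947/162950104 - 211*sqrt(105)/162950104 ≈ 6.6185e-5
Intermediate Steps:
1/(((16930 - 171*(-71)) - 16124) - h(-134, sqrt(97 + 8))) = 1/(((16930 - 171*(-71)) - 16124) - (-211)*sqrt(97 + 8)) = 1/(((16930 + 12141) - 16124) - (-211)*sqrt(105)) = 1/((29071 - 16124) + 211*sqrt(105)) = 1/(12947 + 211*sqrt(105))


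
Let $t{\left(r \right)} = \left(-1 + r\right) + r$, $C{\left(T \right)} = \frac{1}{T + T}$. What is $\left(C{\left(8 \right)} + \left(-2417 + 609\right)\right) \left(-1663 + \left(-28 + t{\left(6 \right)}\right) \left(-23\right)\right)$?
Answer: $\frac{4599393}{2} \approx 2.2997 \cdot 10^{6}$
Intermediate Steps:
$C{\left(T \right)} = \frac{1}{2 T}$
$t{\left(r \right)} = -1 + 2 r$
$\left(C{\left(8 \right)} + \left(-2417 + 609\right)\right) \left(-1663 + \left(-28 + t{\left(6 \right)}\right) \left(-23\right)\right) = \left(\frac{1}{2 \cdot 8} + \left(-2417 + 609\right)\right) \left(-1663 + \left(-28 + \left(-1 + 2 \cdot 6\right)\right) \left(-23\right)\right) = \left(\frac{1}{2} \cdot \frac{1}{8} - 1808\right) \left(-1663 + \left(-28 + \left(-1 + 12\right)\right) \left(-23\right)\right) = \left(\frac{1}{16} - 1808\right) \left(-1663 + \left(-28 + 11\right) \left(-23\right)\right) = - \frac{28927 \left(-1663 - -391\right)}{16} = - \frac{28927 \left(-1663 + 391\right)}{16} = \left(- \frac{28927}{16}\right) \left(-1272\right) = \frac{4599393}{2}$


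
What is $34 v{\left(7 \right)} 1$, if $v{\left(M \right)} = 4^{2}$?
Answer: $544$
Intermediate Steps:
$v{\left(M \right)} = 16$
$34 v{\left(7 \right)} 1 = 34 \cdot 16 \cdot 1 = 544 \cdot 1 = 544$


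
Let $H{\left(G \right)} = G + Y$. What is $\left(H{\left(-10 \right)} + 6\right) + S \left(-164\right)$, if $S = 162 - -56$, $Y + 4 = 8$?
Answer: $-35752$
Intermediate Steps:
$Y = 4$ ($Y = -4 + 8 = 4$)
$H{\left(G \right)} = 4 + G$ ($H{\left(G \right)} = G + 4 = 4 + G$)
$S = 218$ ($S = 162 + 56 = 218$)
$\left(H{\left(-10 \right)} + 6\right) + S \left(-164\right) = \left(\left(4 - 10\right) + 6\right) + 218 \left(-164\right) = \left(-6 + 6\right) - 35752 = 0 - 35752 = -35752$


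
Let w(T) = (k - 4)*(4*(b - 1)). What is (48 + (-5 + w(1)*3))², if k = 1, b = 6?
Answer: 18769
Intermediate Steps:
w(T) = -60 (w(T) = (1 - 4)*(4*(6 - 1)) = -12*5 = -3*20 = -60)
(48 + (-5 + w(1)*3))² = (48 + (-5 - 60*3))² = (48 + (-5 - 180))² = (48 - 185)² = (-137)² = 18769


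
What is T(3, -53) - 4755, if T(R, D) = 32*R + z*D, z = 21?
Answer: -5772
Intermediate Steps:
T(R, D) = 21*D + 32*R (T(R, D) = 32*R + 21*D = 21*D + 32*R)
T(3, -53) - 4755 = (21*(-53) + 32*3) - 4755 = (-1113 + 96) - 4755 = -1017 - 4755 = -5772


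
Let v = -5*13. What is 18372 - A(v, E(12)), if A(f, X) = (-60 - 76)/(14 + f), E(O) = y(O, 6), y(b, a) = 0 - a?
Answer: 55108/3 ≈ 18369.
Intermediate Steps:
y(b, a) = -a
E(O) = -6 (E(O) = -1*6 = -6)
v = -65
A(f, X) = -136/(14 + f)
18372 - A(v, E(12)) = 18372 - (-136)/(14 - 65) = 18372 - (-136)/(-51) = 18372 - (-136)*(-1)/51 = 18372 - 1*8/3 = 18372 - 8/3 = 55108/3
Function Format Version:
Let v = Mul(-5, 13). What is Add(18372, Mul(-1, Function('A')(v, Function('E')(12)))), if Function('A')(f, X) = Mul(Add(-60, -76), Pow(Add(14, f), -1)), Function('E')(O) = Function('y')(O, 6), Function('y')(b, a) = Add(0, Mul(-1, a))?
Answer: Rational(55108, 3) ≈ 18369.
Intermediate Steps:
Function('y')(b, a) = Mul(-1, a)
Function('E')(O) = -6 (Function('E')(O) = Mul(-1, 6) = -6)
v = -65
Function('A')(f, X) = Mul(-136, Pow(Add(14, f), -1))
Add(18372, Mul(-1, Function('A')(v, Function('E')(12)))) = Add(18372, Mul(-1, Mul(-136, Pow(Add(14, -65), -1)))) = Add(18372, Mul(-1, Mul(-136, Pow(-51, -1)))) = Add(18372, Mul(-1, Mul(-136, Rational(-1, 51)))) = Add(18372, Mul(-1, Rational(8, 3))) = Add(18372, Rational(-8, 3)) = Rational(55108, 3)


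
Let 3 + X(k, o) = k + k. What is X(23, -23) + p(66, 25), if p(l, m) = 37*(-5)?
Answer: -142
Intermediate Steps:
p(l, m) = -185
X(k, o) = -3 + 2*k (X(k, o) = -3 + (k + k) = -3 + 2*k)
X(23, -23) + p(66, 25) = (-3 + 2*23) - 185 = (-3 + 46) - 185 = 43 - 185 = -142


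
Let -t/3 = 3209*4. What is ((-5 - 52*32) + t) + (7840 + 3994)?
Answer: -28343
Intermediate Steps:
t = -38508 (t = -9627*4 = -3*12836 = -38508)
((-5 - 52*32) + t) + (7840 + 3994) = ((-5 - 52*32) - 38508) + (7840 + 3994) = ((-5 - 1664) - 38508) + 11834 = (-1669 - 38508) + 11834 = -40177 + 11834 = -28343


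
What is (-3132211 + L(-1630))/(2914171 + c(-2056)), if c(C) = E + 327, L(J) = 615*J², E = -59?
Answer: 1630861289/2914439 ≈ 559.58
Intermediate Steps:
c(C) = 268 (c(C) = -59 + 327 = 268)
(-3132211 + L(-1630))/(2914171 + c(-2056)) = (-3132211 + 615*(-1630)²)/(2914171 + 268) = (-3132211 + 615*2656900)/2914439 = (-3132211 + 1633993500)*(1/2914439) = 1630861289*(1/2914439) = 1630861289/2914439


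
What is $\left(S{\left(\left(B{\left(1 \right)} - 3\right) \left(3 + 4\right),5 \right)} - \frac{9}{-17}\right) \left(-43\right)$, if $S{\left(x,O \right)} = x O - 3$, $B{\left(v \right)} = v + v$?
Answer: $\frac{27391}{17} \approx 1611.2$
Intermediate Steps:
$B{\left(v \right)} = 2 v$
$S{\left(x,O \right)} = -3 + O x$ ($S{\left(x,O \right)} = O x - 3 = -3 + O x$)
$\left(S{\left(\left(B{\left(1 \right)} - 3\right) \left(3 + 4\right),5 \right)} - \frac{9}{-17}\right) \left(-43\right) = \left(\left(-3 + 5 \left(2 \cdot 1 - 3\right) \left(3 + 4\right)\right) - \frac{9}{-17}\right) \left(-43\right) = \left(\left(-3 + 5 \left(2 - 3\right) 7\right) - - \frac{9}{17}\right) \left(-43\right) = \left(\left(-3 + 5 \left(\left(-1\right) 7\right)\right) + \frac{9}{17}\right) \left(-43\right) = \left(\left(-3 + 5 \left(-7\right)\right) + \frac{9}{17}\right) \left(-43\right) = \left(\left(-3 - 35\right) + \frac{9}{17}\right) \left(-43\right) = \left(-38 + \frac{9}{17}\right) \left(-43\right) = \left(- \frac{637}{17}\right) \left(-43\right) = \frac{27391}{17}$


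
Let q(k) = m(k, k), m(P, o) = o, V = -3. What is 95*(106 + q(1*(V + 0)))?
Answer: 9785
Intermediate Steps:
q(k) = k
95*(106 + q(1*(V + 0))) = 95*(106 + 1*(-3 + 0)) = 95*(106 + 1*(-3)) = 95*(106 - 3) = 95*103 = 9785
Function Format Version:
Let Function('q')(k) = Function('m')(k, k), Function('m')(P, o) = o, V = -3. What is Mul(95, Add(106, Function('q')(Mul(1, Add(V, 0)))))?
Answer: 9785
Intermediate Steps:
Function('q')(k) = k
Mul(95, Add(106, Function('q')(Mul(1, Add(V, 0))))) = Mul(95, Add(106, Mul(1, Add(-3, 0)))) = Mul(95, Add(106, Mul(1, -3))) = Mul(95, Add(106, -3)) = Mul(95, 103) = 9785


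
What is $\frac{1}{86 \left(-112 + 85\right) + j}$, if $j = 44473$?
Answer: $\frac{1}{42151} \approx 2.3724 \cdot 10^{-5}$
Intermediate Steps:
$\frac{1}{86 \left(-112 + 85\right) + j} = \frac{1}{86 \left(-112 + 85\right) + 44473} = \frac{1}{86 \left(-27\right) + 44473} = \frac{1}{-2322 + 44473} = \frac{1}{42151}$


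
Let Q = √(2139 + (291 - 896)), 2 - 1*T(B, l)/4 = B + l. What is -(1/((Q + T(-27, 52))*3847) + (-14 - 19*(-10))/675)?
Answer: -52133854/199947825 + √1534/26659710 ≈ -0.26074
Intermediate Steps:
T(B, l) = 8 - 4*B - 4*l (T(B, l) = 8 - 4*(B + l) = 8 + (-4*B - 4*l) = 8 - 4*B - 4*l)
Q = √1534 (Q = √(2139 - 605) = √1534 ≈ 39.166)
-(1/((Q + T(-27, 52))*3847) + (-14 - 19*(-10))/675) = -(1/((√1534 + (8 - 4*(-27) - 4*52))*3847) + (-14 - 19*(-10))/675) = -((1/3847)/(√1534 + (8 + 108 - 208)) + (-14 + 190)*(1/675)) = -((1/3847)/(√1534 - 92) + 176*(1/675)) = -((1/3847)/(-92 + √1534) + 176/675) = -(1/(3847*(-92 + √1534)) + 176/675) = -(176/675 + 1/(3847*(-92 + √1534))) = -176/675 - 1/(3847*(-92 + √1534))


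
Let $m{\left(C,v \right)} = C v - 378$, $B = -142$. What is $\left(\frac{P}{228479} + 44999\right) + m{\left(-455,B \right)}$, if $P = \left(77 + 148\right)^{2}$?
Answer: $\frac{24957040274}{228479} \approx 1.0923 \cdot 10^{5}$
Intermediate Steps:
$P = 50625$ ($P = 225^{2} = 50625$)
$m{\left(C,v \right)} = -378 + C v$
$\left(\frac{P}{228479} + 44999\right) + m{\left(-455,B \right)} = \left(\frac{50625}{228479} + 44999\right) - -64232 = \left(50625 \cdot \frac{1}{228479} + 44999\right) + \left(-378 + 64610\right) = \left(\frac{50625}{228479} + 44999\right) + 64232 = \frac{10281377146}{228479} + 64232 = \frac{24957040274}{228479}$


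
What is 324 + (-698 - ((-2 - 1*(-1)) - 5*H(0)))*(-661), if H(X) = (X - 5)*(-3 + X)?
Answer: 411466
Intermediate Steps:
H(X) = (-5 + X)*(-3 + X)
324 + (-698 - ((-2 - 1*(-1)) - 5*H(0)))*(-661) = 324 + (-698 - ((-2 - 1*(-1)) - 5*(15 + 0² - 8*0)))*(-661) = 324 + (-698 - ((-2 + 1) - 5*(15 + 0 + 0)))*(-661) = 324 + (-698 - (-1 - 5*15))*(-661) = 324 + (-698 - (-1 - 75))*(-661) = 324 + (-698 - 1*(-76))*(-661) = 324 + (-698 + 76)*(-661) = 324 - 622*(-661) = 324 + 411142 = 411466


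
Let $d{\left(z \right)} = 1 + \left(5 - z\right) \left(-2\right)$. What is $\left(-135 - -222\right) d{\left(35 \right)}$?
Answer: $5307$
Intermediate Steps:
$d{\left(z \right)} = -9 + 2 z$ ($d{\left(z \right)} = 1 + \left(-10 + 2 z\right) = -9 + 2 z$)
$\left(-135 - -222\right) d{\left(35 \right)} = \left(-135 - -222\right) \left(-9 + 2 \cdot 35\right) = \left(-135 + 222\right) \left(-9 + 70\right) = 87 \cdot 61 = 5307$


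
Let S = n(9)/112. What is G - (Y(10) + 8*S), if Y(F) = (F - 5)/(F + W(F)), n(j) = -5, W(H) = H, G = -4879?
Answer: -136609/28 ≈ -4878.9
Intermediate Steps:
S = -5/112 ≈ -0.044643
Y(F) = (-5 + F)/(2*F) (Y(F) = (F - 5)/(F + F) = (-5 + F)/((2*F)) = (-5 + F)*(1/(2*F)) = (-5 + F)/(2*F))
G - (Y(10) + 8*S) = -4879 - ((1/2)*(-5 + 10)/10 + 8*(-5/112)) = -4879 - ((1/2)*(1/10)*5 - 5/14) = -4879 - (1/4 - 5/14) = -4879 - 1*(-3/28) = -4879 + 3/28 = -136609/28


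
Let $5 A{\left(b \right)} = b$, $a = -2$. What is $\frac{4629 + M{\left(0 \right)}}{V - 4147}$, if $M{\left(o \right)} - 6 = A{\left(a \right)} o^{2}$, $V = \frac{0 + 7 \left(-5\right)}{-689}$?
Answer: $- \frac{354835}{317472} \approx -1.1177$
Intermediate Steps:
$A{\left(b \right)} = \frac{b}{5}$
$V = \frac{35}{689}$ ($V = \left(0 - 35\right) \left(- \frac{1}{689}\right) = \left(-35\right) \left(- \frac{1}{689}\right) = \frac{35}{689} \approx 0.050798$)
$M{\left(o \right)} = 6 - \frac{2 o^{2}}{5}$ ($M{\left(o \right)} = 6 + \frac{1}{5} \left(-2\right) o^{2} = 6 - \frac{2 o^{2}}{5}$)
$\frac{4629 + M{\left(0 \right)}}{V - 4147} = \frac{4629 + \left(6 - \frac{2 \cdot 0^{2}}{5}\right)}{\frac{35}{689} - 4147} = \frac{4629 + \left(6 - 0\right)}{- \frac{2857248}{689}} = \left(4629 + \left(6 + 0\right)\right) \left(- \frac{689}{2857248}\right) = \left(4629 + 6\right) \left(- \frac{689}{2857248}\right) = 4635 \left(- \frac{689}{2857248}\right) = - \frac{354835}{317472}$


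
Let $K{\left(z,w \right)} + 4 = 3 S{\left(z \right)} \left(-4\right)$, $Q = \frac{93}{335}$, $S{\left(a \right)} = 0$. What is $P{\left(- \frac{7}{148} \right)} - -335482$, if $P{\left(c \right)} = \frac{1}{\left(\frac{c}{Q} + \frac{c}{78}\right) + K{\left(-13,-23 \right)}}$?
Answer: $\frac{500754501062}{1492643} \approx 3.3548 \cdot 10^{5}$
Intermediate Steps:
$Q = \frac{93}{335}$ ($Q = 93 \cdot \frac{1}{335} = \frac{93}{335} \approx 0.27761$)
$K{\left(z,w \right)} = -4$ ($K{\left(z,w \right)} = -4 + 3 \cdot 0 \left(-4\right) = -4 + 0 \left(-4\right) = -4 + 0 = -4$)
$P{\left(c \right)} = \frac{1}{-4 + \frac{8741 c}{2418}}$ ($P{\left(c \right)} = \frac{1}{\left(\frac{c}{\frac{93}{335}} + \frac{c}{78}\right) - 4} = \frac{1}{\left(c \frac{335}{93} + c \frac{1}{78}\right) - 4} = \frac{1}{\left(\frac{335 c}{93} + \frac{c}{78}\right) - 4} = \frac{1}{\frac{8741 c}{2418} - 4} = \frac{1}{-4 + \frac{8741 c}{2418}}$)
$P{\left(- \frac{7}{148} \right)} - -335482 = \frac{2418}{-9672 + 8741 \left(- \frac{7}{148}\right)} - -335482 = \frac{2418}{-9672 + 8741 \left(\left(-7\right) \frac{1}{148}\right)} + 335482 = \frac{2418}{-9672 + 8741 \left(- \frac{7}{148}\right)} + 335482 = \frac{2418}{-9672 - \frac{61187}{148}} + 335482 = \frac{2418}{- \frac{1492643}{148}} + 335482 = 2418 \left(- \frac{148}{1492643}\right) + 335482 = - \frac{357864}{1492643} + 335482 = \frac{500754501062}{1492643}$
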